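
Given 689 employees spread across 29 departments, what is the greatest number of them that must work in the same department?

24

If each of the 29 departments held at most 23, the total would be at most 29 × 23 = 667 < 689, a contradiction.
So at least one holds ⌈689/29⌉ = 24.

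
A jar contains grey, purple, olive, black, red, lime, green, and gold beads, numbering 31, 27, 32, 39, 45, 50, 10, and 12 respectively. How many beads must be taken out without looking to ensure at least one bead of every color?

The hardest color to obtain is green: we could draw every other bead first — 246 − 10 = 236 beads — without a single green one.
The next draw must be green, so 236 + 1 = 237.

237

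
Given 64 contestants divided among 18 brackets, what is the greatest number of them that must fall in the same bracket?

4

The 64 contestants fall into 18 brackets.
If each of the 18 brackets held at most 3, the total would be at most 18 × 3 = 54 < 64, a contradiction.
So at least one holds ⌈64/18⌉ = 4.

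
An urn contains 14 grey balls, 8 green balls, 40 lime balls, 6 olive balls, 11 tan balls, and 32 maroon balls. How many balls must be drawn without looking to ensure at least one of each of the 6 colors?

The hardest color to obtain is olive: we could draw every other ball first — 111 − 6 = 105 balls — without a single olive one.
The next draw must be olive, so 105 + 1 = 106.

106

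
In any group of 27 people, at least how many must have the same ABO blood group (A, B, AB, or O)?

7

The 27 people fall into 4 ABO blood groups.
If each of the 4 ABO blood groups held at most 6, the total would be at most 4 × 6 = 24 < 27, a contradiction.
So at least one holds ⌈27/4⌉ = 7.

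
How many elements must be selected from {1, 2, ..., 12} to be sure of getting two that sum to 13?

7

Partition {1, …, 12} into 6 pairs: {1,12}, {2,11}, …, {6,7}.
Choosing 6 integers — say the integers 1 through 6 — takes one from each pair and avoids the property.
Choosing 7 forces two into the same pair by pigeonhole, and those sum to 13. So 7.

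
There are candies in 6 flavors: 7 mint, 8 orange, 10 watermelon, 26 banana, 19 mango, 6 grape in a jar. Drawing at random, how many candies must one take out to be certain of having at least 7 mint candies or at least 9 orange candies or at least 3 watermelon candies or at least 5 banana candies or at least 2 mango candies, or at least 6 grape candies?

The worst case stops just short of every target: 6 mint, 8 orange, 2 watermelon, 4 banana, 1 mango, 5 grape — 6 + 8 + 2 + 4 + 1 + 5 = 26 candies.
One more candy must push some flavor to its target, so 26 + 1 = 27.

27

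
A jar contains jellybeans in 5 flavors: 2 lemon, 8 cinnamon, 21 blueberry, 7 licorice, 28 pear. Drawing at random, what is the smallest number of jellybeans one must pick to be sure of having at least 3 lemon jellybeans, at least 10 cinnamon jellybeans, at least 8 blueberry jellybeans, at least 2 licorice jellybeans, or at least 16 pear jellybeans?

34

The worst case stops just short of every target: 2 lemon, all 8 cinnamon, 7 blueberry, 1 licorice, 15 pear — 2 + 8 + 7 + 1 + 15 = 33 jellybeans.
One more jellybean must push some flavor to its target, so 33 + 1 = 34.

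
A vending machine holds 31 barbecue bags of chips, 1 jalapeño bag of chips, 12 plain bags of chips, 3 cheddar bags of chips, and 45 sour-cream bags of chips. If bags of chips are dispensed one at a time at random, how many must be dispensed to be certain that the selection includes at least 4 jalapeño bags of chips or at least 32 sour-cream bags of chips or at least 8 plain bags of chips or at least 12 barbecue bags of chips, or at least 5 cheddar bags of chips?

Each of the 5 flavors has its own threshold; avoid all of them simultaneously.
The worst case stops just short of every target: 11 barbecue, all 1 jalapeño, 7 plain, all 3 cheddar, 31 sour-cream — 11 + 1 + 7 + 3 + 31 = 53 bags of chips.
One more bag of chips must push some flavor to its target, so 53 + 1 = 54.

54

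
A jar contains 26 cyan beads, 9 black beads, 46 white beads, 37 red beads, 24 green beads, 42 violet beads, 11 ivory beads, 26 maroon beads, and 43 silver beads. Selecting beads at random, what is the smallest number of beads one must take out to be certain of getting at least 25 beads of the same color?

In the worst case we take at most 24 of each color, but all 9 black and all 11 ivory (fewer than 24), giving 24 + 9 + 24 + 24 + 24 + 24 + 11 + 24 + 24 = 188.
One more bead then forces some color to 25, so 188 + 1 = 189.

189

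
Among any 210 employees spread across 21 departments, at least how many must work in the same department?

10

If each of the 21 departments held at most 9, the total would be at most 21 × 9 = 189 < 210, a contradiction.
So at least one holds ⌈210/21⌉ = 10.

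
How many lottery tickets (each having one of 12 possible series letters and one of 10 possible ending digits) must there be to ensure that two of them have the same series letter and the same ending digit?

121

There are 12 × 10 = 120 (series letter, ending digit) combinations acting as pigeonholes.
With 120 lottery tickets we could place one in each, avoiding any repeat.
One more forces some (series letter, ending digit) pair to hold 2, so 120 + 1 = 121.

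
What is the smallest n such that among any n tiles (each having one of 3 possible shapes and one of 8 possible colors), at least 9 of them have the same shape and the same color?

There are 3 × 8 = 24 (shape, color) combinations acting as pigeonholes.
With 24 × 8 = 192 tiles we could place exactly 8 in each, with no (shape, color) pair reaching 9.
One more forces some (shape, color) pair to hold 9, so 192 + 1 = 193.

193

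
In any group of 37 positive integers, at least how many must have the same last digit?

4

The 37 positive integers fall into 10 possible last digits.
If each of the 10 possible last digits held at most 3, the total would be at most 10 × 3 = 30 < 37, a contradiction.
So at least one holds ⌈37/10⌉ = 4.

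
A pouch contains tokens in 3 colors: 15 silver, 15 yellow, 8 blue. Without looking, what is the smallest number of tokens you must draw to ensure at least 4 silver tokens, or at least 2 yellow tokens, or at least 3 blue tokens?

The worst case stops just short of every target: 3 silver, 1 yellow, 2 blue — 3 + 1 + 2 = 6 tokens.
One more token must push some color to its target, so 6 + 1 = 7.

7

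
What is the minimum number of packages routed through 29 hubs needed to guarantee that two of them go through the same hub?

There are 29 hubs acting as pigeonholes.
With 29 packages we could place one in each, avoiding any repeat.
One more forces some class to hold 2, so 29 + 1 = 30.

30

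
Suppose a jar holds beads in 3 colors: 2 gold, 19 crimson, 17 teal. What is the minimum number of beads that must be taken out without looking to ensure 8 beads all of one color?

17

In the worst case we take at most 7 of each color, but all 2 gold (fewer than 7), giving 2 + 7 + 7 = 16.
One more bead then forces some color to 8, so 16 + 1 = 17.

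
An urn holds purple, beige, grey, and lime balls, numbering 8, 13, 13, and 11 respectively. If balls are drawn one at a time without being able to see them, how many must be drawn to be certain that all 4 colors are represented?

The hardest color to obtain is purple: we could draw every other ball first — 45 − 8 = 37 balls — without a single purple one.
The next draw must be purple, so 37 + 1 = 38.

38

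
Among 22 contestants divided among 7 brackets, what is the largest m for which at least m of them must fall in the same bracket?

4

If each of the 7 brackets held at most 3, the total would be at most 7 × 3 = 21 < 22, a contradiction.
So at least one holds ⌈22/7⌉ = 4.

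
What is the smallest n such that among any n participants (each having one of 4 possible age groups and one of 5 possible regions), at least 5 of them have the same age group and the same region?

There are 4 × 5 = 20 (age group, region) combinations acting as pigeonholes.
With 20 × 4 = 80 participants we could place exactly 4 in each, with no (age group, region) pair reaching 5.
One more forces some (age group, region) pair to hold 5, so 80 + 1 = 81.

81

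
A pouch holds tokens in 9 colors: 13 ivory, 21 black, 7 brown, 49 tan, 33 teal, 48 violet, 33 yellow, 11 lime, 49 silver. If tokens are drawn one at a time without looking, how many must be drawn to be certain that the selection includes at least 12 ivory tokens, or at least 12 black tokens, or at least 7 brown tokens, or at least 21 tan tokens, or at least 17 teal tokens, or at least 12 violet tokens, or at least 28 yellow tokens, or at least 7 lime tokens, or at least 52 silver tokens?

The worst case stops just short of every target: 11 ivory, 11 black, 6 brown, 20 tan, 16 teal, 11 violet, 27 yellow, 6 lime, all 49 silver — 11 + 11 + 6 + 20 + 16 + 11 + 27 + 6 + 49 = 157 tokens.
One more token must push some color to its target, so 157 + 1 = 158.

158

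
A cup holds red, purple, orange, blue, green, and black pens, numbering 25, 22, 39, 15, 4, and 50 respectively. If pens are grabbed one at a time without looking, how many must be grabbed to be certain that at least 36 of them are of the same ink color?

137

Treat the 6 ink colors as pigeonholes.
In the worst case we take at most 35 of each ink color, but all 25 red, all 22 purple, all 15 blue, and all 4 green (fewer than 35), giving 25 + 22 + 35 + 15 + 4 + 35 = 136.
One more pen then forces some ink color to 36, so 136 + 1 = 137.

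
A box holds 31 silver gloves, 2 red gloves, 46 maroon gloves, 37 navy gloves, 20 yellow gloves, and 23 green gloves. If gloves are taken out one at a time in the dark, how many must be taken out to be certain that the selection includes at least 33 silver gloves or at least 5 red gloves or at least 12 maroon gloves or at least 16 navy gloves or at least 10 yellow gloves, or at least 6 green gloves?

The worst case stops just short of every target: all 31 silver, all 2 red, 11 maroon, 15 navy, 9 yellow, 5 green — 31 + 2 + 11 + 15 + 9 + 5 = 73 gloves.
One more glove must push some color to its target, so 73 + 1 = 74.

74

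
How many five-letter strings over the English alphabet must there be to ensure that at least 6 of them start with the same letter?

There are 26 possible first letters acting as pigeonholes.
With 26 × 5 = 130 five-letter strings over the English alphabet we could place exactly 5 in each, with no class reaching 6.
One more forces some class to hold 6, so 130 + 1 = 131.

131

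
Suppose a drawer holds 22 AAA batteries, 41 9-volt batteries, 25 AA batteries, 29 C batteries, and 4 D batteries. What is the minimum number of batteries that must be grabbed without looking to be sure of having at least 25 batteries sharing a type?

99

In the worst case we take at most 24 of each type, but all 22 AAA and all 4 D (fewer than 24), giving 22 + 24 + 24 + 24 + 4 = 98.
One more battery then forces some type to 25, so 98 + 1 = 99.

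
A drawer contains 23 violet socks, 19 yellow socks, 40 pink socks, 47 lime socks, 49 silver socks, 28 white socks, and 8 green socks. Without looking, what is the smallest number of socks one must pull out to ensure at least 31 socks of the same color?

In the worst case we take at most 30 of each color, but all 23 violet, all 19 yellow, all 28 white, and all 8 green (fewer than 30), giving 23 + 19 + 30 + 30 + 30 + 28 + 8 = 168.
One more sock then forces some color to 31, so 168 + 1 = 169.

169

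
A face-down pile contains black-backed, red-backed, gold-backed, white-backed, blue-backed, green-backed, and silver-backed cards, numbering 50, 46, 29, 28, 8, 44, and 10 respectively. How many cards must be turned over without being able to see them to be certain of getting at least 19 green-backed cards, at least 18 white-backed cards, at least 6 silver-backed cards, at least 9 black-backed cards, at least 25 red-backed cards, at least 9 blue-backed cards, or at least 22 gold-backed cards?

102

The worst case stops just short of every target: 8 black-backed, 24 red-backed, 21 gold-backed, 17 white-backed, 8 blue-backed, 18 green-backed, 5 silver-backed — 8 + 24 + 21 + 17 + 8 + 18 + 5 = 101 cards.
One more card must push some back color to its target, so 101 + 1 = 102.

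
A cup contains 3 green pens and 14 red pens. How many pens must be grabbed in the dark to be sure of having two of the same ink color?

Treat the 2 ink colors as pigeonholes.
The worst case takes 1 pen of each ink color without reaching 2 of any: 2 × 1 = 2.
The next pen must bring some ink color to 2, so 2 + 1 = 3.

3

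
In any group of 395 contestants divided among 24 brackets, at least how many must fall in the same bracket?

17

If each of the 24 brackets held at most 16, the total would be at most 24 × 16 = 384 < 395, a contradiction.
So at least one holds ⌈395/24⌉ = 17.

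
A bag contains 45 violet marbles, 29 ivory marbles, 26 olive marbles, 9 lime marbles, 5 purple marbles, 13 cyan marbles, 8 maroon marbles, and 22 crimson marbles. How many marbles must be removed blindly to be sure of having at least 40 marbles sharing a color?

Treat the 8 colors as pigeonholes.
In the worst case we take at most 39 of each color, but all 29 ivory, all 26 olive, all 9 lime, all 5 purple, all 13 cyan, all 8 maroon, and all 22 crimson (fewer than 39), giving 39 + 29 + 26 + 9 + 5 + 13 + 8 + 22 = 151.
One more marble then forces some color to 40, so 151 + 1 = 152.

152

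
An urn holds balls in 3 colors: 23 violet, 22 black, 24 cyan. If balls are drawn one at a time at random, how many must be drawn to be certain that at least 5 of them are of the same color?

The worst case takes 4 balls of each color without reaching 5 of any: 3 × 4 = 12.
The next ball must bring some color to 5, so 12 + 1 = 13.

13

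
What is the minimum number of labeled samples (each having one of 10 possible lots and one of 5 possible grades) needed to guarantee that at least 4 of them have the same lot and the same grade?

There are 10 × 5 = 50 (lot, grade) combinations acting as pigeonholes.
With 50 × 3 = 150 labeled samples we could place exactly 3 in each, with no (lot, grade) pair reaching 4.
One more forces some (lot, grade) pair to hold 4, so 150 + 1 = 151.

151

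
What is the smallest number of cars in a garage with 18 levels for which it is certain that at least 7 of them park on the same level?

There are 18 levels acting as pigeonholes.
With 18 × 6 = 108 cars we could place exactly 6 in each, with no class reaching 7.
One more forces some class to hold 7, so 108 + 1 = 109.

109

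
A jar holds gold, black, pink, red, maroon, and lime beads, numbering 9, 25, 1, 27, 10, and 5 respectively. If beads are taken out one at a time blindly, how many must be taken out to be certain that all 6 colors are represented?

77

The hardest color to obtain is pink: we could draw every other bead first — 77 − 1 = 76 beads — without a single pink one.
The next draw must be pink, so 76 + 1 = 77.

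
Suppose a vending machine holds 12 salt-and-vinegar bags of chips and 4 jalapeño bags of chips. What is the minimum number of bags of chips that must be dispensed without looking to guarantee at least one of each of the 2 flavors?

13

The hardest flavor to obtain is jalapeño: we could draw every other bag of chips first — 16 − 4 = 12 bags of chips — without a single jalapeño one.
The next draw must be jalapeño, so 12 + 1 = 13.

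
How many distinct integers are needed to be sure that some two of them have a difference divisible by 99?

Two integers differ by a multiple of 99 exactly when they share a remainder mod 99.
There are 99 residue classes mod 99, so 99 integers can all lie in distinct classes.
One more integer must repeat a residue, giving a difference divisible by 99. So n = 99 + 1 = 100.

100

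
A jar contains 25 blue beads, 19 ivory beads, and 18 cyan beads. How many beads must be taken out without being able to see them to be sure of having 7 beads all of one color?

The worst case takes 6 beads of each color without reaching 7 of any: 3 × 6 = 18.
The next bead must bring some color to 7, so 18 + 1 = 19.

19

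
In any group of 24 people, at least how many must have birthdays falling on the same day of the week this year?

4

There are 7 days of the week, which serve as the pigeonholes.
If each of the 7 days of the week held at most 3, the total would be at most 7 × 3 = 21 < 24, a contradiction.
So at least one holds ⌈24/7⌉ = 4.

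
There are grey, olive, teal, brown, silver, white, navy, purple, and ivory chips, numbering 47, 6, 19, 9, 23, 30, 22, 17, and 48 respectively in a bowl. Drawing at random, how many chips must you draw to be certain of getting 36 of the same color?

In the worst case we take at most 35 of each color, but all 6 olive, all 19 teal, all 9 brown, all 23 silver, all 30 white, all 22 navy, and all 17 purple (fewer than 35), giving 35 + 6 + 19 + 9 + 23 + 30 + 22 + 17 + 35 = 196.
One more chip then forces some color to 36, so 196 + 1 = 197.

197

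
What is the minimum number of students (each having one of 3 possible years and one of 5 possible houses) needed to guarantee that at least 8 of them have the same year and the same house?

There are 3 × 5 = 15 (year, house) combinations acting as pigeonholes.
With 15 × 7 = 105 students we could place exactly 7 in each, with no (year, house) pair reaching 8.
One more forces some (year, house) pair to hold 8, so 105 + 1 = 106.

106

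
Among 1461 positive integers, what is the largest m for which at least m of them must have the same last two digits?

15

There are 100 possible two-digit endings, which serve as the pigeonholes.
If each of the 100 possible two-digit endings held at most 14, the total would be at most 100 × 14 = 1400 < 1461, a contradiction.
So at least one holds ⌈1461/100⌉ = 15.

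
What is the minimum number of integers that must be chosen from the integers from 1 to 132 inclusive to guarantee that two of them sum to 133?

67

Partition {1, …, 132} into 66 pairs: {1,132}, {2,131}, …, {66,67}.
Choosing 66 integers — say the integers 1 through 66 — takes one from each pair and avoids the property.
Choosing 67 forces two into the same pair by pigeonhole, and those sum to 133. So 67.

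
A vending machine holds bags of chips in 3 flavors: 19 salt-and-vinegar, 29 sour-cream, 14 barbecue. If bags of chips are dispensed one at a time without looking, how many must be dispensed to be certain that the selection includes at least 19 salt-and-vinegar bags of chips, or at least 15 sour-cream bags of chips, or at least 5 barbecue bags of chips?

37

The worst case stops just short of every target: 18 salt-and-vinegar, 14 sour-cream, 4 barbecue — 18 + 14 + 4 = 36 bags of chips.
One more bag of chips must push some flavor to its target, so 36 + 1 = 37.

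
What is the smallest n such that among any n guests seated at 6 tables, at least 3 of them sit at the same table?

There are 6 tables acting as pigeonholes.
With 6 × 2 = 12 guests we could place exactly 2 in each, with no class reaching 3.
One more forces some class to hold 3, so 12 + 1 = 13.

13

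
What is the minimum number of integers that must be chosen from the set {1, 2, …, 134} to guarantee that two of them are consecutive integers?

68

Partition {1, …, 134} into 67 pairs: {1,2}, {3,4}, …, {133,134}.
Choosing 67 integers — say the 67 even numbers 2, 4, …, 134 — takes one from each pair and avoids the property.
Choosing 68 forces two into the same pair by pigeonhole, and those are consecutive. So 68.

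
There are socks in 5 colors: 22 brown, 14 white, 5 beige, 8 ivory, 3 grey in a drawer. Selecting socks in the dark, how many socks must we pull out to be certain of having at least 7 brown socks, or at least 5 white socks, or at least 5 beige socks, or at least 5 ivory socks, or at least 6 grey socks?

The worst case stops just short of every target: 6 brown, 4 white, 4 beige, 4 ivory, all 3 grey — 6 + 4 + 4 + 4 + 3 = 21 socks.
One more sock must push some color to its target, so 21 + 1 = 22.

22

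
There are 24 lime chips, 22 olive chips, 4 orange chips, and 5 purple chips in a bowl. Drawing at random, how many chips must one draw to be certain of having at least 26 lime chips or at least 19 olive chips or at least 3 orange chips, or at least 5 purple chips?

49

The worst case stops just short of every target: all 24 lime, 18 olive, 2 orange, 4 purple — 24 + 18 + 2 + 4 = 48 chips.
One more chip must push some color to its target, so 48 + 1 = 49.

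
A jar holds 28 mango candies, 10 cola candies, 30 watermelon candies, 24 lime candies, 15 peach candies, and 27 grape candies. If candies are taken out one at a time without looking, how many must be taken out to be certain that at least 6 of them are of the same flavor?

31

The worst case takes 5 candies of each flavor without reaching 6 of any: 6 × 5 = 30.
The next candy must bring some flavor to 6, so 30 + 1 = 31.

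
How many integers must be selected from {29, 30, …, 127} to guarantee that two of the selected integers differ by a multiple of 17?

Group the integers by remainder mod 17; there are 17 residue classes, each nonempty in this range.
Choosing one from each class (17 integers) avoids any shared remainder.
One more choice must repeat a class, so two differ by a multiple of 17. Hence 17 + 1 = 18.

18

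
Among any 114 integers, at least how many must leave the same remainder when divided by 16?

8

The 114 integers fall into 16 residue classes modulo 16.
If each of the 16 residue classes modulo 16 held at most 7, the total would be at most 16 × 7 = 112 < 114, a contradiction.
So at least one holds ⌈114/16⌉ = 8.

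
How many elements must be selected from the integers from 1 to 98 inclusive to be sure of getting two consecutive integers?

50

Partition {1, …, 98} into 49 pairs: {1,2}, {3,4}, …, {97,98}.
Choosing 49 integers — say the 49 even numbers 2, 4, …, 98 — takes one from each pair and avoids the property.
Choosing 50 forces two into the same pair by pigeonhole, and those are consecutive. So 50.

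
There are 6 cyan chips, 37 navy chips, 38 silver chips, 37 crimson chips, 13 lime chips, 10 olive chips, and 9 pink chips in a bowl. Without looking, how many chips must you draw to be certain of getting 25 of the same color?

111

Treat the 7 colors as pigeonholes.
In the worst case we take at most 24 of each color, but all 6 cyan, all 13 lime, all 10 olive, and all 9 pink (fewer than 24), giving 6 + 24 + 24 + 24 + 13 + 10 + 9 = 110.
One more chip then forces some color to 25, so 110 + 1 = 111.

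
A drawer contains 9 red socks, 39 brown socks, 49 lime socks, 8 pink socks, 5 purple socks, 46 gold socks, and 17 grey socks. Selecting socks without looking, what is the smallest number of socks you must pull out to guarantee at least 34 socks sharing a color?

139

In the worst case we take at most 33 of each color, but all 9 red, all 8 pink, all 5 purple, and all 17 grey (fewer than 33), giving 9 + 33 + 33 + 8 + 5 + 33 + 17 = 138.
One more sock then forces some color to 34, so 138 + 1 = 139.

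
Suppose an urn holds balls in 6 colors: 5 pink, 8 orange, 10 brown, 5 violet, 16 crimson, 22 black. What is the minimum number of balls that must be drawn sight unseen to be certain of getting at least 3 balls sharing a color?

13

Treat the 6 colors as pigeonholes.
The worst case takes 2 balls of each color without reaching 3 of any: 6 × 2 = 12.
The next ball must bring some color to 3, so 12 + 1 = 13.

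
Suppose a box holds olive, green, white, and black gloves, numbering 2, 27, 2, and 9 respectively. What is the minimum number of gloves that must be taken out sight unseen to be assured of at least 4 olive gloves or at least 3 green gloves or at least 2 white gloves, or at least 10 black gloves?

The worst case stops just short of every target: all 2 olive, 2 green, 1 white, 9 black — 2 + 2 + 1 + 9 = 14 gloves.
One more glove must push some color to its target, so 14 + 1 = 15.

15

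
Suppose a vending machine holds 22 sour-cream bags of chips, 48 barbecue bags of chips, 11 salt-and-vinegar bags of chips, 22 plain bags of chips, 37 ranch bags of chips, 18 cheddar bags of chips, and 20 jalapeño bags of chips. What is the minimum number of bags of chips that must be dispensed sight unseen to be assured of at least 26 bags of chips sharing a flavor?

In the worst case we take at most 25 of each flavor, but all 22 sour-cream, all 11 salt-and-vinegar, all 22 plain, all 18 cheddar, and all 20 jalapeño (fewer than 25), giving 22 + 25 + 11 + 22 + 25 + 18 + 20 = 143.
One more bag of chips then forces some flavor to 26, so 143 + 1 = 144.

144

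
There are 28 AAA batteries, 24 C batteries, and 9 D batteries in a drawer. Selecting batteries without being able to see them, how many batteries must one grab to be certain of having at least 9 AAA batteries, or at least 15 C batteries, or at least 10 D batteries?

32

The worst case stops just short of every target: 8 AAA, 14 C, 9 D — 8 + 14 + 9 = 31 batteries.
One more battery must push some type to its target, so 31 + 1 = 32.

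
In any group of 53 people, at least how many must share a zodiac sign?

There are 12 zodiac signs, which serve as the pigeonholes.
If each of the 12 zodiac signs held at most 4, the total would be at most 12 × 4 = 48 < 53, a contradiction.
So at least one holds ⌈53/12⌉ = 5.

5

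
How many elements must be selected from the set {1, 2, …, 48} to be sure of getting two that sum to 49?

Partition {1, …, 48} into 24 pairs: {1,48}, {2,47}, …, {24,25}.
Choosing 24 integers — say the integers 1 through 24 — takes one from each pair and avoids the property.
Choosing 25 forces two into the same pair by pigeonhole, and those sum to 49. So 25.

25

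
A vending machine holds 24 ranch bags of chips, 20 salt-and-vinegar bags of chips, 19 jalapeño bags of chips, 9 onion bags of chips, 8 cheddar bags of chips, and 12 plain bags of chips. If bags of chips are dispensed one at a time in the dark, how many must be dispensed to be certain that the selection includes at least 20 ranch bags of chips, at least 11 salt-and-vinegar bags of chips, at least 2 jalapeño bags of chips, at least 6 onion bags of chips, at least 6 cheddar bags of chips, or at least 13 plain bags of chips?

The worst case stops just short of every target: 19 ranch, 10 salt-and-vinegar, 1 jalapeño, 5 onion, 5 cheddar, 12 plain — 19 + 10 + 1 + 5 + 5 + 12 = 52 bags of chips.
One more bag of chips must push some flavor to its target, so 52 + 1 = 53.

53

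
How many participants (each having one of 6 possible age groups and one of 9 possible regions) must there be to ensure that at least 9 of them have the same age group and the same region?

There are 6 × 9 = 54 (age group, region) combinations acting as pigeonholes.
With 54 × 8 = 432 participants we could place exactly 8 in each, with no (age group, region) pair reaching 9.
One more forces some (age group, region) pair to hold 9, so 432 + 1 = 433.

433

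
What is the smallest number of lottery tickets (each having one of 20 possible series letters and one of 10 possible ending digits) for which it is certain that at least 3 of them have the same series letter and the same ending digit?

There are 20 × 10 = 200 (series letter, ending digit) combinations acting as pigeonholes.
With 200 × 2 = 400 lottery tickets we could place exactly 2 in each, with no (series letter, ending digit) pair reaching 3.
One more forces some (series letter, ending digit) pair to hold 3, so 400 + 1 = 401.

401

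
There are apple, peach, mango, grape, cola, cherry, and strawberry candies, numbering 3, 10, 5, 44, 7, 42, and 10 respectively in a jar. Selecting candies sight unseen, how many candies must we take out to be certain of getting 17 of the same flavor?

In the worst case we take at most 16 of each flavor, but all 3 apple, all 10 peach, all 5 mango, all 7 cola, and all 10 strawberry (fewer than 16), giving 3 + 10 + 5 + 16 + 7 + 16 + 10 = 67.
One more candy then forces some flavor to 17, so 67 + 1 = 68.

68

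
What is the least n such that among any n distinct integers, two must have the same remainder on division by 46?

47

Two integers differ by a multiple of 46 exactly when they share a remainder mod 46.
There are 46 residue classes mod 46, so 46 integers can all lie in distinct classes.
One more integer must repeat a residue, giving a difference divisible by 46. So n = 46 + 1 = 47.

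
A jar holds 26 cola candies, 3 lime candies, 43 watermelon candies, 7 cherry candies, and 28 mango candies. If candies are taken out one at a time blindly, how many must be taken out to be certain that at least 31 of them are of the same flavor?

In the worst case we take at most 30 of each flavor, but all 26 cola, all 3 lime, all 7 cherry, and all 28 mango (fewer than 30), giving 26 + 3 + 30 + 7 + 28 = 94.
One more candy then forces some flavor to 31, so 94 + 1 = 95.

95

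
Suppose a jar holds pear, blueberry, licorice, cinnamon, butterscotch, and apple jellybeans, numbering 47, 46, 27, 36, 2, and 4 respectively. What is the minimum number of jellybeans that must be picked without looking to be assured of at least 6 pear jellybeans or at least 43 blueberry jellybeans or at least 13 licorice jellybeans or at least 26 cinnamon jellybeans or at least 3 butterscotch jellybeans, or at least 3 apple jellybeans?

89

Each of the 6 flavors has its own threshold; avoid all of them simultaneously.
The worst case stops just short of every target: 5 pear, 42 blueberry, 12 licorice, 25 cinnamon, 2 butterscotch, 2 apple — 5 + 42 + 12 + 25 + 2 + 2 = 88 jellybeans.
One more jellybean must push some flavor to its target, so 88 + 1 = 89.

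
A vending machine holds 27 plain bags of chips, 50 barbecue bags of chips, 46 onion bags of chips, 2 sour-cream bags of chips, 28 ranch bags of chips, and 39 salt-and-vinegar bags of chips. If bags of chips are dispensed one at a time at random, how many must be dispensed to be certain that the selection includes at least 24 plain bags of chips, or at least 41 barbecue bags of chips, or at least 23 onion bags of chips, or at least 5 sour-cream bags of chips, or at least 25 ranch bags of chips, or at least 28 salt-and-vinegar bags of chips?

The worst case stops just short of every target: 23 plain, 40 barbecue, 22 onion, all 2 sour-cream, 24 ranch, 27 salt-and-vinegar — 23 + 40 + 22 + 2 + 24 + 27 = 138 bags of chips.
One more bag of chips must push some flavor to its target, so 138 + 1 = 139.

139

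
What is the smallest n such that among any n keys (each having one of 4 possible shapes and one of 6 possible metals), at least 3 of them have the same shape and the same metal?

49

There are 4 × 6 = 24 (shape, metal) combinations acting as pigeonholes.
With 24 × 2 = 48 keys we could place exactly 2 in each, with no (shape, metal) pair reaching 3.
One more forces some (shape, metal) pair to hold 3, so 48 + 1 = 49.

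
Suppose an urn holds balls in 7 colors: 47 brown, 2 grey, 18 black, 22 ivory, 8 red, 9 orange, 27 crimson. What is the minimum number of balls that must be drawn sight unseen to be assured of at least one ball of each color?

The hardest color to obtain is grey: we could draw every other ball first — 133 − 2 = 131 balls — without a single grey one.
The next draw must be grey, so 131 + 1 = 132.

132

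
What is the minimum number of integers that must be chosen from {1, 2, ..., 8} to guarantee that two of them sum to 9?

Partition {1, …, 8} into 4 pairs: {1,8}, {2,7}, …, {4,5}.
Choosing 4 integers — say the integers 1 through 4 — takes one from each pair and avoids the property.
Choosing 5 forces two into the same pair by pigeonhole, and those sum to 9. So 5.

5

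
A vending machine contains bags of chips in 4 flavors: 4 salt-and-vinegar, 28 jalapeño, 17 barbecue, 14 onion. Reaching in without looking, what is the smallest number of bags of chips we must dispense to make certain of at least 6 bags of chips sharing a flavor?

20

In the worst case we take at most 5 of each flavor, but all 4 salt-and-vinegar (fewer than 5), giving 4 + 5 + 5 + 5 = 19.
One more bag of chips then forces some flavor to 6, so 19 + 1 = 20.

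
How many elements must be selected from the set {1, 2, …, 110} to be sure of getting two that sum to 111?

Partition {1, …, 110} into 55 pairs: {1,110}, {2,109}, …, {55,56}.
Choosing 55 integers — say the integers 1 through 55 — takes one from each pair and avoids the property.
Choosing 56 forces two into the same pair by pigeonhole, and those sum to 111. So 56.

56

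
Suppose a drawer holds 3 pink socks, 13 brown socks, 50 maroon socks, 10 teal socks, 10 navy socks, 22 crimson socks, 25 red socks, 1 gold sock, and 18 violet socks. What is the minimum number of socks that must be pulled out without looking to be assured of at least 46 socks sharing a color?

148

In the worst case we take at most 45 of each color, but all 3 pink, all 13 brown, all 10 teal, all 10 navy, all 22 crimson, all 25 red, all 1 gold, and all 18 violet (fewer than 45), giving 3 + 13 + 45 + 10 + 10 + 22 + 25 + 1 + 18 = 147.
One more sock then forces some color to 46, so 147 + 1 = 148.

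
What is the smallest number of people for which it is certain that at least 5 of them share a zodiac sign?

There are 12 zodiac signs acting as pigeonholes.
With 12 × 4 = 48 people we could place exactly 4 in each, with no class reaching 5.
One more forces some class to hold 5, so 48 + 1 = 49.

49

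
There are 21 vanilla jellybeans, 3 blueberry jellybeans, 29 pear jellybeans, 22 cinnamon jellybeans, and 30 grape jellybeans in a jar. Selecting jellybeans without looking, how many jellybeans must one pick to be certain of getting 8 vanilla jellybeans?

92

The worst case draws every non-vanilla jellybean first: 3 + 29 + 22 + 30 = 84.
The next 8 draws are then forced to be vanilla, giving 84 + 8 = 92.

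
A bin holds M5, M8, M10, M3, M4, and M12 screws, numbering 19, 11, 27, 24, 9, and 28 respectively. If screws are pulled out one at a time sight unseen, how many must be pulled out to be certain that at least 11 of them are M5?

The worst case draws every non-M5 screw first: 11 + 27 + 24 + 9 + 28 = 99.
The next 11 draws are then forced to be M5, giving 99 + 11 = 110.

110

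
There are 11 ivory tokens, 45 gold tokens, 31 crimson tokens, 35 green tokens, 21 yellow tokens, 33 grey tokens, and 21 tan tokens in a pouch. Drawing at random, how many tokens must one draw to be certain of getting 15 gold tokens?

To avoid gold tokens as long as possible, exhaust the other 6 colors first.
The worst case draws every non-gold token first: 11 + 31 + 35 + 21 + 33 + 21 = 152.
The next 15 draws are then forced to be gold, giving 152 + 15 = 167.

167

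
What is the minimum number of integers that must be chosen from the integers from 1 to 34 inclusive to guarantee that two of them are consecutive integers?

Partition {1, …, 34} into 17 pairs: {1,2}, {3,4}, …, {33,34}.
Choosing 17 integers — say the 17 even numbers 2, 4, …, 34 — takes one from each pair and avoids the property.
Choosing 18 forces two into the same pair by pigeonhole, and those are consecutive. So 18.

18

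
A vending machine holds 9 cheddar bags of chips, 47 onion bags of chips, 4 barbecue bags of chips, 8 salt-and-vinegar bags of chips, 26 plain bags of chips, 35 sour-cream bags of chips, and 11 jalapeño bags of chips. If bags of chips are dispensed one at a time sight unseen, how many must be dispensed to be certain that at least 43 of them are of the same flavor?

136

Treat the 7 flavors as pigeonholes.
In the worst case we take at most 42 of each flavor, but all 9 cheddar, all 4 barbecue, all 8 salt-and-vinegar, all 26 plain, all 35 sour-cream, and all 11 jalapeño (fewer than 42), giving 9 + 42 + 4 + 8 + 26 + 35 + 11 = 135.
One more bag of chips then forces some flavor to 43, so 135 + 1 = 136.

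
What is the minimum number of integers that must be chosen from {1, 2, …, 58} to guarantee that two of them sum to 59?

Partition {1, …, 58} into 29 pairs: {1,58}, {2,57}, …, {29,30}.
Choosing 29 integers — say the integers 1 through 29 — takes one from each pair and avoids the property.
Choosing 30 forces two into the same pair by pigeonhole, and those sum to 59. So 30.

30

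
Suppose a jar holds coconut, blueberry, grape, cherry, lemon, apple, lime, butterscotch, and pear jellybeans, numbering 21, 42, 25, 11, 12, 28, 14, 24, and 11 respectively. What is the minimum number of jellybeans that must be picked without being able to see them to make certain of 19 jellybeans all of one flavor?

In the worst case we take at most 18 of each flavor, but all 11 cherry, all 12 lemon, all 14 lime, and all 11 pear (fewer than 18), giving 18 + 18 + 18 + 11 + 12 + 18 + 14 + 18 + 11 = 138.
One more jellybean then forces some flavor to 19, so 138 + 1 = 139.

139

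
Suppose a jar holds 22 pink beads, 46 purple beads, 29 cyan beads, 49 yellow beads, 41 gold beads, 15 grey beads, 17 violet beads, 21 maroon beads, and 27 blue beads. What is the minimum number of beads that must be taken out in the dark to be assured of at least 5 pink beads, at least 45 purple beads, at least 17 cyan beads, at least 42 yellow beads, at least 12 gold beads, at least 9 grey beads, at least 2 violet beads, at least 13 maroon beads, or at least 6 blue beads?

Each of the 9 colors has its own threshold; avoid all of them simultaneously.
The worst case stops just short of every target: 4 pink, 44 purple, 16 cyan, 41 yellow, 11 gold, 8 grey, 1 violet, 12 maroon, 5 blue — 4 + 44 + 16 + 41 + 11 + 8 + 1 + 12 + 5 = 142 beads.
One more bead must push some color to its target, so 142 + 1 = 143.

143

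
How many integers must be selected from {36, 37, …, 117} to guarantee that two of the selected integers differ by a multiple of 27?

Use the pigeonhole principle on residue classes: group the integers by remainder mod 27; there are 27 residue classes, each nonempty in this range.
Choosing one from each class (27 integers) avoids any shared remainder.
One more choice must repeat a class, so two differ by a multiple of 27. Hence 27 + 1 = 28.

28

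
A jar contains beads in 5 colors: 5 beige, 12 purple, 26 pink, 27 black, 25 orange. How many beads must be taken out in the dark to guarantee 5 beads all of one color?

The worst case takes 4 beads of each color without reaching 5 of any: 5 × 4 = 20.
The next bead must bring some color to 5, so 20 + 1 = 21.

21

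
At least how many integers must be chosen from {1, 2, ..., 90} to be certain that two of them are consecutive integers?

Partition {1, …, 90} into 45 pairs: {1,2}, {3,4}, …, {89,90}.
Choosing 45 integers — say the 45 even numbers 2, 4, …, 90 — takes one from each pair and avoids the property.
Choosing 46 forces two into the same pair by pigeonhole, and those are consecutive. So 46.

46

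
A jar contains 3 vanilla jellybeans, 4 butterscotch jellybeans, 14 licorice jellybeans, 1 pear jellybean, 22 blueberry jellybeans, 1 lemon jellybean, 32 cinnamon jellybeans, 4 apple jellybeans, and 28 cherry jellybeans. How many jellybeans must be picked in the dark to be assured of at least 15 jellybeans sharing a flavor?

70

In the worst case we take at most 14 of each flavor, but all 3 vanilla, all 4 butterscotch, all 1 pear, all 1 lemon, and all 4 apple (fewer than 14), giving 3 + 4 + 14 + 1 + 14 + 1 + 14 + 4 + 14 = 69.
One more jellybean then forces some flavor to 15, so 69 + 1 = 70.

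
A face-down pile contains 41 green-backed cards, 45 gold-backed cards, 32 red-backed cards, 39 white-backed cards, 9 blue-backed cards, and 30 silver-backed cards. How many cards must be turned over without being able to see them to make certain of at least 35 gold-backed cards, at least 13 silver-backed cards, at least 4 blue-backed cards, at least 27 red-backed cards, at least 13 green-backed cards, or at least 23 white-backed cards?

The worst case stops just short of every target: 12 green-backed, 34 gold-backed, 26 red-backed, 22 white-backed, 3 blue-backed, 12 silver-backed — 12 + 34 + 26 + 22 + 3 + 12 = 109 cards.
One more card must push some back color to its target, so 109 + 1 = 110.

110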